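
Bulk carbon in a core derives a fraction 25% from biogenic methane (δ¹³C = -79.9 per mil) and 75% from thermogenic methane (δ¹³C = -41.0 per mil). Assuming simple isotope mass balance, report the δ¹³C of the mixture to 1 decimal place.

-50.7 per mil

δ_mix = f_A·δ_A + f_B·δ_B
δ_mix = 0.25 × (-79.9) + 0.75 × (-41.0)
δ_mix = -19.98 + -30.75 = -50.73 per mil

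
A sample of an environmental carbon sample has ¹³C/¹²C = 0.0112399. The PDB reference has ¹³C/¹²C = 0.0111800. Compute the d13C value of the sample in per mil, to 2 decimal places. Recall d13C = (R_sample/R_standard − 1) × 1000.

d13C = (R_sample / R_standard − 1) × 1000
R_sample / R_standard = 0.0112399 / 0.0111800 = 1.005358
d13C = (1.005358 − 1) × 1000 = 5.358 per mil

5.36 per mil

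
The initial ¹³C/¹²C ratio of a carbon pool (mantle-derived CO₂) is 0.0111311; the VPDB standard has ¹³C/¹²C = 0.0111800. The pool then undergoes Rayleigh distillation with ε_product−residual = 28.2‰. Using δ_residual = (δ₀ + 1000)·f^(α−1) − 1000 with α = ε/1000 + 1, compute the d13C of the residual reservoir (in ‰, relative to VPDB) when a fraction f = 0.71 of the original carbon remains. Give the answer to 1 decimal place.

-13.9‰

δ₀ = (0.0111311/0.0111800 − 1)×1000 = (0.995626 − 1)×1000 = -4.374‰
α − 1 = ε/1000 = 0.0282
f^(α−1) = 0.71^(0.0282) = 0.990388
δ_res = (-4.374 + 1000) × 0.990388 − 1000 = 986.056 − 1000 = -13.94‰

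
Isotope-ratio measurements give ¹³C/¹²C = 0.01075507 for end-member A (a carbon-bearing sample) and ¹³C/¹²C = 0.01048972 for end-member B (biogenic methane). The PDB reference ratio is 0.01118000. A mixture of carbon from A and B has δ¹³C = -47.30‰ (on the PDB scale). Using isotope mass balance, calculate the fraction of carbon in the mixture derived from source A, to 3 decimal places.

δ_A = (0.01075507/0.01118000 − 1)×1000 = (0.961992 − 1)×1000 = -38.008‰
δ_B = (0.01048972/0.01118000 − 1)×1000 = (0.938258 − 1)×1000 = -61.742‰
f_A = (δ_mix − δ_B)/(δ_A − δ_B) = (-47.30 − (-61.742))/(-38.008 − (-61.742))
f_A = 14.442 / 23.734 = 0.6085

0.609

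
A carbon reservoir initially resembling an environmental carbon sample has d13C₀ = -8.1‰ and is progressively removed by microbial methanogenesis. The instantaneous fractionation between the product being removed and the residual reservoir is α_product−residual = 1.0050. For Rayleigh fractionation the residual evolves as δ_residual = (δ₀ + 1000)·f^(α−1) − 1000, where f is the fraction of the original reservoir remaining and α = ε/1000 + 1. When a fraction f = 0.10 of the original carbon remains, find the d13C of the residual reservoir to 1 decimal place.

-19.5‰

Rayleigh residual: δ_res = (δ₀ + 1000)·f^(α−1) − 1000
α − 1 = 0.00500
f^(α−1) = 0.10^(0.00500) = 0.988553
δ_res = (-8.1 + 1000) × 0.988553 − 1000 = 980.546 − 1000 = -19.45‰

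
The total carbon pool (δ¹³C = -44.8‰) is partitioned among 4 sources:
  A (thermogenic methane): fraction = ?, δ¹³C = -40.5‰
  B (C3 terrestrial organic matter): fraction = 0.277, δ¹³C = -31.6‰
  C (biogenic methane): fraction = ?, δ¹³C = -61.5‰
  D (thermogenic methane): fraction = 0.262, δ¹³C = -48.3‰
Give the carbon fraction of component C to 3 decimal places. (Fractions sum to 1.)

0.225

Let f_C and f_A be the unknown fractions; fractions sum to 1 so f_C + f_A = 0.461.
Mass balance: Σ fᵢ·δᵢ = δ_bulk ⇒ f_C·(-61.5) + f_A·(-40.5) = -44.8 − (-21.408) = -23.392
Substitute f_A = 0.461 − f_C:
f_C·(-61.5 − -40.5) = -23.392 − 0.461×(-40.5) = -4.722
f_C = -4.722 / -21.0 = 0.2248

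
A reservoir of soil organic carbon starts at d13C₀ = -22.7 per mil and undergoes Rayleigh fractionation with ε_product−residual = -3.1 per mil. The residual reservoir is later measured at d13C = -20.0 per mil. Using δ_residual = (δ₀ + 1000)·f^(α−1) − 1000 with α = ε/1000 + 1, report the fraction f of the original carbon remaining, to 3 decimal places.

α − 1 = ε/1000 = -0.0031
(δ_res + 1000)/(δ₀ + 1000) = (-20.0 + 1000)/(-22.7 + 1000) = 980.0/977.3 = 1.002763
f = 1.002763^(1/-0.0031) = exp(ln(1.002763)/-0.0031) = exp(0.00276/-0.0031)
f = exp(-0.8900) = 0.4107

0.411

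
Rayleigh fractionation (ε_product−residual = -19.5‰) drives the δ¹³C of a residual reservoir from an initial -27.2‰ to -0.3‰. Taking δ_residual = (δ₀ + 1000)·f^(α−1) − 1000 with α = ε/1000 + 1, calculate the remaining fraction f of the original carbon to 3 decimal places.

α − 1 = ε/1000 = -0.0195
(δ_res + 1000)/(δ₀ + 1000) = (-0.3 + 1000)/(-27.2 + 1000) = 999.7/972.8 = 1.027652
f = 1.027652^(1/-0.0195) = exp(ln(1.027652)/-0.0195) = exp(0.02728/-0.0195)
f = exp(-1.3988) = 0.2469

0.247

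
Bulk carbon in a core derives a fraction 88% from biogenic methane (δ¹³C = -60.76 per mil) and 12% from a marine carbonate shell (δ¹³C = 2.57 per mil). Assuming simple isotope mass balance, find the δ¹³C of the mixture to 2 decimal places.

δ_mix = f_A·δ_A + f_B·δ_B
δ_mix = 0.88 × (-60.76) + 0.12 × (2.57)
δ_mix = -53.469 + 0.308 = -53.160 per mil

-53.16 per mil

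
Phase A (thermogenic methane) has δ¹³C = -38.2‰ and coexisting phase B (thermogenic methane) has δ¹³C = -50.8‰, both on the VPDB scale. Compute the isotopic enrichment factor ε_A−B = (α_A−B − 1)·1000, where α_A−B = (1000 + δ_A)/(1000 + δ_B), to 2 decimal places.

α_A−B = (1000 + -38.2) / (1000 + -50.8) = 961.8 / 949.2 = 1.013274
ε_A−B = (1.013274 − 1) × 1000 = 13.274‰
(The approximation ε ≈ δ_A − δ_B would give 12.6‰.)

13.27‰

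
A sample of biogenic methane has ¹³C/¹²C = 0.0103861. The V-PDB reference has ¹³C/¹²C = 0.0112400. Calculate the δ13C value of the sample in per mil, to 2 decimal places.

δ13C = (R_sample / R_standard − 1) × 1000
R_sample / R_standard = 0.0103861 / 0.0112400 = 0.924030
δ13C = (0.924030 − 1) × 1000 = -75.970 per mil

-75.97 per mil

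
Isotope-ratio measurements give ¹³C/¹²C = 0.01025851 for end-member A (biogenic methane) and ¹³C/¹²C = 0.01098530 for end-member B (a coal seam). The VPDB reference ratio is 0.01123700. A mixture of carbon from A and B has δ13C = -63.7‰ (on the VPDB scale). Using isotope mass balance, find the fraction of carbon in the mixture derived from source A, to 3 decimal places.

0.639

δ_A = (0.01025851/0.01123700 − 1)×1000 = (0.912922 − 1)×1000 = -87.078‰
δ_B = (0.01098530/0.01123700 − 1)×1000 = (0.977601 − 1)×1000 = -22.399‰
f_A = (δ_mix − δ_B)/(δ_A − δ_B) = (-63.7 − (-22.399))/(-87.078 − (-22.399))
f_A = -41.301 / -64.678 = 0.6386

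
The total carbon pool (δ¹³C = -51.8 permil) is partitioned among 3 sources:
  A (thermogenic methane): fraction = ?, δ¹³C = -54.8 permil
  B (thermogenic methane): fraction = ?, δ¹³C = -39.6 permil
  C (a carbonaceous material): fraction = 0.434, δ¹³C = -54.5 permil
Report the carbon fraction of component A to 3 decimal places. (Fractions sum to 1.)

Let f_A and f_B be the unknown fractions; fractions sum to 1 so f_A + f_B = 0.566.
Mass balance: Σ fᵢ·δᵢ = δ_bulk ⇒ f_A·(-54.8) + f_B·(-39.6) = -51.8 − (-23.653) = -28.147
Substitute f_B = 0.566 − f_A:
f_A·(-54.8 − -39.6) = -28.147 − 0.566×(-39.6) = -5.733
f_A = -5.733 / -15.2 = 0.3772

0.377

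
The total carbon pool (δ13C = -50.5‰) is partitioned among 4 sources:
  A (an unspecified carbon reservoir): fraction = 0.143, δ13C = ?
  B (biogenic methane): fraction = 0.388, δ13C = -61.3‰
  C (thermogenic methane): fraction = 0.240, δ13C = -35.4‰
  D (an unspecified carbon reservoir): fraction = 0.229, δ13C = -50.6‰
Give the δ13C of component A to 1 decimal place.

Isotope mass balance: δ_bulk = Σ fᵢ·δᵢ.
-50.5 = 0.143×δ_A + 0.388×(-61.3) + 0.240×(-35.4) + 0.229×(-50.6)
0.143·δ_A = -50.5 − (-43.868) = -6.632
δ_A = -6.632 / 0.143 = -46.38‰

-46.4‰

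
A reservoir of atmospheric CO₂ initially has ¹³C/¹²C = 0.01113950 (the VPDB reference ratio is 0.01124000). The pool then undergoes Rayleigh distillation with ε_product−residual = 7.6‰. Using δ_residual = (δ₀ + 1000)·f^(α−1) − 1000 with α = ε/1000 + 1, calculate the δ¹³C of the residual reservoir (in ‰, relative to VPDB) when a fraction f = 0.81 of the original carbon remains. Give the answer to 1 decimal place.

-10.5‰

δ₀ = (0.01113950/0.01124000 − 1)×1000 = (0.991059 − 1)×1000 = -8.941‰
α − 1 = ε/1000 = 0.0076
f^(α−1) = 0.81^(0.0076) = 0.998400
δ_res = (-8.941 + 1000) × 0.998400 − 1000 = 989.473 − 1000 = -10.53‰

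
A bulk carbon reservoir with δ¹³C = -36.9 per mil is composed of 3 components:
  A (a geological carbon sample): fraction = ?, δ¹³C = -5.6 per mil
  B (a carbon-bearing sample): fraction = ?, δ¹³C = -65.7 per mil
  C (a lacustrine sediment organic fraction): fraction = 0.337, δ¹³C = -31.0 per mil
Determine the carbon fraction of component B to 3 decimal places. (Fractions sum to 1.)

Let f_B and f_A be the unknown fractions; fractions sum to 1 so f_B + f_A = 0.663.
Mass balance: Σ fᵢ·δᵢ = δ_bulk ⇒ f_B·(-65.7) + f_A·(-5.6) = -36.9 − (-10.447) = -26.453
Substitute f_A = 0.663 − f_B:
f_B·(-65.7 − -5.6) = -26.453 − 0.663×(-5.6) = -22.740
f_B = -22.740 / -60.1 = 0.3784

0.378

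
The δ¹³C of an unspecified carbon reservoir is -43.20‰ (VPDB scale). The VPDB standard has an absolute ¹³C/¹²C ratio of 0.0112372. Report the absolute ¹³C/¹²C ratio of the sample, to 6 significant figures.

R_sample = R_standard × (δ¹³C/1000 + 1)
R_sample = 0.0112372 × (-43.20/1000 + 1) = 0.0112372 × 0.956800
R_sample = 0.0107518

0.0107518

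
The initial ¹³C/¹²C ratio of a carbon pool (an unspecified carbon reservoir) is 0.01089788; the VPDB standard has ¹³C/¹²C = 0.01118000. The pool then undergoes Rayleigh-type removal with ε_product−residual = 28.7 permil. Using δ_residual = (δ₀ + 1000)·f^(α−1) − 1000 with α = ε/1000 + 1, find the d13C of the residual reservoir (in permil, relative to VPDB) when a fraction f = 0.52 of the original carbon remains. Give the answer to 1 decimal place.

-43.4 permil

δ₀ = (0.01089788/0.01118000 − 1)×1000 = (0.974766 − 1)×1000 = -25.234 permil
α − 1 = ε/1000 = 0.0287
f^(α−1) = 0.52^(0.0287) = 0.981407
δ_res = (-25.234 + 1000) × 0.981407 − 1000 = 956.642 − 1000 = -43.36 permil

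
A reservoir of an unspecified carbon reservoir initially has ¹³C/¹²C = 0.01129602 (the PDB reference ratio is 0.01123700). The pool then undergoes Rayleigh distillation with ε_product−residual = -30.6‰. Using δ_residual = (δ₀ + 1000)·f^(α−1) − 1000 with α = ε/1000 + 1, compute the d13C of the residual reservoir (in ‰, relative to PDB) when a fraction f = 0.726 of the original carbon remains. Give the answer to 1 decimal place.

15.2‰

δ₀ = (0.01129602/0.01123700 − 1)×1000 = (1.005252 − 1)×1000 = 5.252‰
α − 1 = ε/1000 = -0.0306
f^(α−1) = 0.726^(-0.0306) = 1.009846
δ_res = (5.252 + 1000) × 1.009846 − 1000 = 1015.150 − 1000 = 15.15‰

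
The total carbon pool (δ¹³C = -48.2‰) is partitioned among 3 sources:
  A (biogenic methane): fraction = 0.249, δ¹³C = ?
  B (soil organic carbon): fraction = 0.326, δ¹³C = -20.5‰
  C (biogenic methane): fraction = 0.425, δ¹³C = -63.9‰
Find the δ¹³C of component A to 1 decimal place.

-57.7‰

Isotope mass balance: δ_bulk = Σ fᵢ·δᵢ.
-48.2 = 0.249×δ_A + 0.326×(-20.5) + 0.425×(-63.9)
0.249·δ_A = -48.2 − (-33.840) = -14.360
δ_A = -14.360 / 0.249 = -57.67‰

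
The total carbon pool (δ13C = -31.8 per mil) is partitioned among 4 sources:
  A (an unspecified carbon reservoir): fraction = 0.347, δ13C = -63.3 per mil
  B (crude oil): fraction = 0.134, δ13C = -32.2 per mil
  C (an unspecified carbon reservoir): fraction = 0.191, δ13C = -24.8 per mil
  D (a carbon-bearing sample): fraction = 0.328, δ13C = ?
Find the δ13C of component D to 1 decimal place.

Isotope mass balance: δ_bulk = Σ fᵢ·δᵢ.
-31.8 = 0.347×(-63.3) + 0.134×(-32.2) + 0.191×(-24.8) + 0.328×δ_D
0.328·δ_D = -31.8 − (-31.017) = -0.783
δ_D = -0.783 / 0.328 = -2.39 per mil

-2.4 per mil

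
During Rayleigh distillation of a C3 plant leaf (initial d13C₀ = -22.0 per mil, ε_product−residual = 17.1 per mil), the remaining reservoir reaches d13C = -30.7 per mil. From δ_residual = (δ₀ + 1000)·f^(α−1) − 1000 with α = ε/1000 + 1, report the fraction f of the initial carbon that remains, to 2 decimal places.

α − 1 = ε/1000 = 0.0171
(δ_res + 1000)/(δ₀ + 1000) = (-30.7 + 1000)/(-22.0 + 1000) = 969.3/978.0 = 0.991104
f = 0.991104^(1/0.0171) = exp(ln(0.991104)/0.0171) = exp(-0.00894/0.0171)
f = exp(-0.5225) = 0.5930

0.59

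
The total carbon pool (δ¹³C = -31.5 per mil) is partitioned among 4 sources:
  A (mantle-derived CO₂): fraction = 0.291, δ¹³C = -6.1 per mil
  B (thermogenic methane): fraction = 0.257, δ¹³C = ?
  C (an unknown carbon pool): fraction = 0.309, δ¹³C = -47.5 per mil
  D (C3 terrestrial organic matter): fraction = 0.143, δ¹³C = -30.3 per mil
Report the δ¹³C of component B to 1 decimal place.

-41.7 per mil

Isotope mass balance: δ_bulk = Σ fᵢ·δᵢ.
-31.5 = 0.291×(-6.1) + 0.257×δ_B + 0.309×(-47.5) + 0.143×(-30.3)
0.257·δ_B = -31.5 − (-20.785) = -10.715
δ_B = -10.715 / 0.257 = -41.69 per mil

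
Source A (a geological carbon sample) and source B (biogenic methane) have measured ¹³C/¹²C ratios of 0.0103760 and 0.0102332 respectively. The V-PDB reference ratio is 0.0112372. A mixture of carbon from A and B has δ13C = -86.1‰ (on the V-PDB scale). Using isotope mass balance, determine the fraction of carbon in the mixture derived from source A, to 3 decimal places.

0.255

δ_A = (0.0103760/0.0112372 − 1)×1000 = (0.923362 − 1)×1000 = -76.638‰
δ_B = (0.0102332/0.0112372 − 1)×1000 = (0.910654 − 1)×1000 = -89.346‰
f_A = (δ_mix − δ_B)/(δ_A − δ_B) = (-86.1 − (-89.346))/(-76.638 − (-89.346))
f_A = 3.246 / 12.708 = 0.2554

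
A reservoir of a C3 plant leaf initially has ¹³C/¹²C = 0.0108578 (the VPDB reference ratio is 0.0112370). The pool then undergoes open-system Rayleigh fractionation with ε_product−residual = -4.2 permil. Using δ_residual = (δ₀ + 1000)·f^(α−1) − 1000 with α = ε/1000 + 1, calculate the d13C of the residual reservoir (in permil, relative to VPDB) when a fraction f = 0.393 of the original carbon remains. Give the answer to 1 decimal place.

-29.9 permil

δ₀ = (0.0108578/0.0112370 − 1)×1000 = (0.966254 − 1)×1000 = -33.746 permil
α − 1 = ε/1000 = -0.0042
f^(α−1) = 0.393^(-0.0042) = 1.003930
δ_res = (-33.746 + 1000) × 1.003930 − 1000 = 970.052 − 1000 = -29.95 permil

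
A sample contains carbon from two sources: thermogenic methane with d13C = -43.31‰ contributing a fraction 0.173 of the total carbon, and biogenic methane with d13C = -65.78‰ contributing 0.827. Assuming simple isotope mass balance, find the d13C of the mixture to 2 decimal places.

δ_mix = f_A·δ_A + f_B·δ_B
δ_mix = 0.173 × (-43.31) + 0.827 × (-65.78)
δ_mix = -7.493 + -54.400 = -61.893‰

-61.89‰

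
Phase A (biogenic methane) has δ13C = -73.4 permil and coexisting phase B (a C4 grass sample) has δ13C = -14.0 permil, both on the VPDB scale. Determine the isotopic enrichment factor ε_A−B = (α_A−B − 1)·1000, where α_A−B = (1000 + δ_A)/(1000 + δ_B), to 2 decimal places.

-60.24 permil

α_A−B = (1000 + -73.4) / (1000 + -14.0) = 926.6 / 986.0 = 0.939757
ε_A−B = (0.939757 − 1) × 1000 = -60.243 permil
(The approximation ε ≈ δ_A − δ_B would give -59.4 permil.)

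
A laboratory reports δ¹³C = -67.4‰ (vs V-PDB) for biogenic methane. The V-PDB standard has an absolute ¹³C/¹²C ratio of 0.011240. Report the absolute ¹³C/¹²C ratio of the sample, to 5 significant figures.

R_sample = R_standard × (δ¹³C/1000 + 1)
R_sample = 0.011240 × (-67.4/1000 + 1) = 0.011240 × 0.932600
R_sample = 0.0104824

0.010482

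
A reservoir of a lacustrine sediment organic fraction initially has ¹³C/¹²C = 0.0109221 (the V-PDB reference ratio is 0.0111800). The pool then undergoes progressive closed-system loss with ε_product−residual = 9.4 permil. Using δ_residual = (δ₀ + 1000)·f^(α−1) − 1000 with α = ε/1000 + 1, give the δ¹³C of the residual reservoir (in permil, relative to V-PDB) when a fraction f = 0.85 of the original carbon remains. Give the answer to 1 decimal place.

-24.6 permil

δ₀ = (0.0109221/0.0111800 − 1)×1000 = (0.976932 − 1)×1000 = -23.068 permil
α − 1 = ε/1000 = 0.0094
f^(α−1) = 0.85^(0.0094) = 0.998473
δ_res = (-23.068 + 1000) × 0.998473 − 1000 = 975.441 − 1000 = -24.56 permil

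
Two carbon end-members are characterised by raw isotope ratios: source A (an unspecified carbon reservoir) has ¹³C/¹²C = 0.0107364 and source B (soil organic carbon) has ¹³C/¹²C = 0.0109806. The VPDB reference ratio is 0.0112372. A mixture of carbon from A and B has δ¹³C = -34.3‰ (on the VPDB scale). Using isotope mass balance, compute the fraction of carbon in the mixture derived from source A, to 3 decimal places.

0.528

δ_A = (0.0107364/0.0112372 − 1)×1000 = (0.955434 − 1)×1000 = -44.566‰
δ_B = (0.0109806/0.0112372 − 1)×1000 = (0.977165 − 1)×1000 = -22.835‰
f_A = (δ_mix − δ_B)/(δ_A − δ_B) = (-34.3 − (-22.835))/(-44.566 − (-22.835))
f_A = -11.465 / -21.731 = 0.5276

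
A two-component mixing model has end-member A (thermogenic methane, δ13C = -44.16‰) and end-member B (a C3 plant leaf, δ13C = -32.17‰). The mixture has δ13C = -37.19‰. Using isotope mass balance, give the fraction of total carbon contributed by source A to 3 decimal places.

0.419

δ_mix = f_A·δ_A + (1 − f_A)·δ_B  ⇒  f_A = (δ_mix − δ_B)/(δ_A − δ_B)
f_A = (-37.19 − (-32.17)) / (-44.16 − (-32.17))
f_A = -5.02 / -11.99 = 0.4187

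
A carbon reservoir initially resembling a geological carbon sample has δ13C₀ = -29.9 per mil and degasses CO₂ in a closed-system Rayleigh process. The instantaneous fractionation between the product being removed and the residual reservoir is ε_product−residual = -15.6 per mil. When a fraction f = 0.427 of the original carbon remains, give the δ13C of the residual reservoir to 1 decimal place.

-16.9 per mil

Rayleigh residual: δ_res = (δ₀ + 1000)·f^(α−1) − 1000
α = ε/1000 + 1 = 0.98440, so α − 1 = -0.01560
f^(α−1) = 0.427^(-0.01560) = 1.013364
δ_res = (-29.9 + 1000) × 1.013364 − 1000 = 983.064 − 1000 = -16.94 per mil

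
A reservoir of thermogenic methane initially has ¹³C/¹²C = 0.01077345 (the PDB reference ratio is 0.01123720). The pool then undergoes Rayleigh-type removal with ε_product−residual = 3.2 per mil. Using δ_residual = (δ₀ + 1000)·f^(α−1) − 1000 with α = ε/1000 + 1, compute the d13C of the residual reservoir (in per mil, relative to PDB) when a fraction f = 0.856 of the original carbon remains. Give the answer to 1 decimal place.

-41.7 per mil

δ₀ = (0.01077345/0.01123720 − 1)×1000 = (0.958731 − 1)×1000 = -41.269 per mil
α − 1 = ε/1000 = 0.0032
f^(α−1) = 0.856^(0.0032) = 0.999503
δ_res = (-41.269 + 1000) × 0.999503 − 1000 = 958.254 − 1000 = -41.75 per mil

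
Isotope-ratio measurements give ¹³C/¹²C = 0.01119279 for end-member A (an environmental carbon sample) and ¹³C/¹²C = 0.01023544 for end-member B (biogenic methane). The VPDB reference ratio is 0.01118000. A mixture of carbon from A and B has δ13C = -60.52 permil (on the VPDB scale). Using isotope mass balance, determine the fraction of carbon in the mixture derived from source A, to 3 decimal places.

δ_A = (0.01119279/0.01118000 − 1)×1000 = (1.001144 − 1)×1000 = 1.144 permil
δ_B = (0.01023544/0.01118000 − 1)×1000 = (0.915513 − 1)×1000 = -84.487 permil
f_A = (δ_mix − δ_B)/(δ_A − δ_B) = (-60.52 − (-84.487))/(1.144 − (-84.487))
f_A = 23.967 / 85.631 = 0.2799

0.280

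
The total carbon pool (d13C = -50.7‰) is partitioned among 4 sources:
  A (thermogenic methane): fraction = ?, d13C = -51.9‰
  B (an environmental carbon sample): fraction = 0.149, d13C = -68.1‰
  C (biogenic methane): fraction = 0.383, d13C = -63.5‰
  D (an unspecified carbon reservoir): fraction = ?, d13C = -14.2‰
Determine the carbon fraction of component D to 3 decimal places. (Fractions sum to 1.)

Let f_D and f_A be the unknown fractions; fractions sum to 1 so f_D + f_A = 0.468.
Mass balance: Σ fᵢ·δᵢ = δ_bulk ⇒ f_D·(-14.2) + f_A·(-51.9) = -50.7 − (-34.467) = -16.233
Substitute f_A = 0.468 − f_D:
f_D·(-14.2 − -51.9) = -16.233 − 0.468×(-51.9) = 8.057
f_D = 8.057 / 37.7 = 0.2137

0.214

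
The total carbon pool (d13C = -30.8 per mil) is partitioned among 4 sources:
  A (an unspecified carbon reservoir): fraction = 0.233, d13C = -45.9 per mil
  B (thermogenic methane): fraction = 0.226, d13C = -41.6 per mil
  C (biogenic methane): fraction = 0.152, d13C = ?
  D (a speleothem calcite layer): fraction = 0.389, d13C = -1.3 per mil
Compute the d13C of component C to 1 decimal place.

-67.1 per mil

Isotope mass balance: δ_bulk = Σ fᵢ·δᵢ.
-30.8 = 0.233×(-45.9) + 0.226×(-41.6) + 0.152×δ_C + 0.389×(-1.3)
0.152·δ_C = -30.8 − (-20.602) = -10.198
δ_C = -10.198 / 0.152 = -67.09 per mil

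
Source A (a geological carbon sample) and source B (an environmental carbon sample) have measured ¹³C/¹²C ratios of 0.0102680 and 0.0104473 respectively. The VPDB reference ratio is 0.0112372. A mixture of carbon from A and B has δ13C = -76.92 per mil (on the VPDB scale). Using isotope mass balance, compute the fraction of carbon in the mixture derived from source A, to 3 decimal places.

δ_A = (0.0102680/0.0112372 − 1)×1000 = (0.913751 − 1)×1000 = -86.249 per mil
δ_B = (0.0104473/0.0112372 − 1)×1000 = (0.929707 − 1)×1000 = -70.293 per mil
f_A = (δ_mix − δ_B)/(δ_A − δ_B) = (-76.92 − (-70.293))/(-86.249 − (-70.293))
f_A = -6.627 / -15.956 = 0.4153

0.415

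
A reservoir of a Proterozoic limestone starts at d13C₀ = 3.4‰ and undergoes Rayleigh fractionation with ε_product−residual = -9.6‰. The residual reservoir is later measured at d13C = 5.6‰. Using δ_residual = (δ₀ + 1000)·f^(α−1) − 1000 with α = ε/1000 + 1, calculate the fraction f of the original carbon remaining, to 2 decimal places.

α − 1 = ε/1000 = -0.0096
(δ_res + 1000)/(δ₀ + 1000) = (5.6 + 1000)/(3.4 + 1000) = 1005.6/1003.4 = 1.002193
f = 1.002193^(1/-0.0096) = exp(ln(1.002193)/-0.0096) = exp(0.00219/-0.0096)
f = exp(-0.2281) = 0.7960

0.80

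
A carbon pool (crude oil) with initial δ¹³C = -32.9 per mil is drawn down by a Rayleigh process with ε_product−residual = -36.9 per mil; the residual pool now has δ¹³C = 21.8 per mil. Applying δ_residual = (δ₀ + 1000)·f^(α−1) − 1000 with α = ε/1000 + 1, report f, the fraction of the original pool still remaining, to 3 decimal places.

0.225

α − 1 = ε/1000 = -0.0369
(δ_res + 1000)/(δ₀ + 1000) = (21.8 + 1000)/(-32.9 + 1000) = 1021.8/967.1 = 1.056561
f = 1.056561^(1/-0.0369) = exp(ln(1.056561)/-0.0369) = exp(0.05502/-0.0369)
f = exp(-1.4910) = 0.2251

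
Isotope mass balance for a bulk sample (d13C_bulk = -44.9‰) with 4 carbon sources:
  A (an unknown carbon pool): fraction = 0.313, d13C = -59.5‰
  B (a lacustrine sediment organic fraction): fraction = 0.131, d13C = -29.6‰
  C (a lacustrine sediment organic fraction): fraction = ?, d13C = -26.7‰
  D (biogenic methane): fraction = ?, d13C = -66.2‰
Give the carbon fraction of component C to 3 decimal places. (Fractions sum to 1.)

0.365

Let f_C and f_D be the unknown fractions; fractions sum to 1 so f_C + f_D = 0.556.
Mass balance: Σ fᵢ·δᵢ = δ_bulk ⇒ f_C·(-26.7) + f_D·(-66.2) = -44.9 − (-22.501) = -22.399
Substitute f_D = 0.556 − f_C:
f_C·(-26.7 − -66.2) = -22.399 − 0.556×(-66.2) = 14.408
f_C = 14.408 / 39.5 = 0.3648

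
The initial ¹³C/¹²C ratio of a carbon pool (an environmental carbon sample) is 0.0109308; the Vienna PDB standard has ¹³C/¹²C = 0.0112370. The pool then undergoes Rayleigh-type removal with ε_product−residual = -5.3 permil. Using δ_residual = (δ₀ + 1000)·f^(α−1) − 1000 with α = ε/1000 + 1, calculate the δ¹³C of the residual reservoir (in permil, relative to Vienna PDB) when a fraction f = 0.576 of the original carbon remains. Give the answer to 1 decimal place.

-24.4 permil

δ₀ = (0.0109308/0.0112370 − 1)×1000 = (0.972751 − 1)×1000 = -27.249 permil
α − 1 = ε/1000 = -0.0053
f^(α−1) = 0.576^(-0.0053) = 1.002928
δ_res = (-27.249 + 1000) × 1.002928 − 1000 = 975.599 − 1000 = -24.40 permil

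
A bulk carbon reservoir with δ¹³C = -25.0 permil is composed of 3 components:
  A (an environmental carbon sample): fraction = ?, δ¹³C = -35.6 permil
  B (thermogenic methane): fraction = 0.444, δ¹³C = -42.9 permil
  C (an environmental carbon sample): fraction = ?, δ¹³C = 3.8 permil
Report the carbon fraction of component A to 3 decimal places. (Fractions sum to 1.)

Let f_A and f_C be the unknown fractions; fractions sum to 1 so f_A + f_C = 0.556.
Mass balance: Σ fᵢ·δᵢ = δ_bulk ⇒ f_A·(-35.6) + f_C·(3.8) = -25.0 − (-19.048) = -5.952
Substitute f_C = 0.556 − f_A:
f_A·(-35.6 − 3.8) = -5.952 − 0.556×(3.8) = -8.065
f_A = -8.065 / -39.4 = 0.2047

0.205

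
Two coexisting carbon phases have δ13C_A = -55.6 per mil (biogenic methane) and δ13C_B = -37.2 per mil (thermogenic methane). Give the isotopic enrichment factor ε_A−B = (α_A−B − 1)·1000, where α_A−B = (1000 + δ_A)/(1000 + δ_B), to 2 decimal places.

α_A−B = (1000 + -55.6) / (1000 + -37.2) = 944.4 / 962.8 = 0.980889
ε_A−B = (0.980889 − 1) × 1000 = -19.111 per mil
(The approximation ε ≈ δ_A − δ_B would give -18.4 per mil.)

-19.11 per mil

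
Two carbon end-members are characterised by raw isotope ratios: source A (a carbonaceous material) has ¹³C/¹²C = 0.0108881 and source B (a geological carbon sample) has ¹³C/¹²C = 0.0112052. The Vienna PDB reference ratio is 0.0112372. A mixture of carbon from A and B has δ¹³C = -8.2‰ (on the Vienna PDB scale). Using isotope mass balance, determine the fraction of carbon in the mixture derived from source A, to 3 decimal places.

δ_A = (0.0108881/0.0112372 − 1)×1000 = (0.968934 − 1)×1000 = -31.066‰
δ_B = (0.0112052/0.0112372 − 1)×1000 = (0.997152 − 1)×1000 = -2.848‰
f_A = (δ_mix − δ_B)/(δ_A − δ_B) = (-8.2 − (-2.848))/(-31.066 − (-2.848))
f_A = -5.352 / -28.219 = 0.1897

0.190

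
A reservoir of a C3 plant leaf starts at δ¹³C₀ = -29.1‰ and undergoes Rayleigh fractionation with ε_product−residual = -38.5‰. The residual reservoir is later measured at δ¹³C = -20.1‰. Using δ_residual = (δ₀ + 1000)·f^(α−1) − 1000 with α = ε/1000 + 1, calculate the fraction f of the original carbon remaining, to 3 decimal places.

α − 1 = ε/1000 = -0.0385
(δ_res + 1000)/(δ₀ + 1000) = (-20.1 + 1000)/(-29.1 + 1000) = 979.9/970.9 = 1.009270
f = 1.009270^(1/-0.0385) = exp(ln(1.009270)/-0.0385) = exp(0.00923/-0.0385)
f = exp(-0.2397) = 0.7869

0.787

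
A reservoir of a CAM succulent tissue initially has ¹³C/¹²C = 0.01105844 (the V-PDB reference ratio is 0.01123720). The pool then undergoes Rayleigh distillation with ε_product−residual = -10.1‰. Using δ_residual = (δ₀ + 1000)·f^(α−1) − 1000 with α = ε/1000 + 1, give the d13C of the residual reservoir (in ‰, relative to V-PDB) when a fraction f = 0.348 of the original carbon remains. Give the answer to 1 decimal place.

-5.4‰

δ₀ = (0.01105844/0.01123720 − 1)×1000 = (0.984092 − 1)×1000 = -15.908‰
α − 1 = ε/1000 = -0.0101
f^(α−1) = 0.348^(-0.0101) = 1.010718
δ_res = (-15.908 + 1000) × 1.010718 − 1000 = 994.640 − 1000 = -5.36‰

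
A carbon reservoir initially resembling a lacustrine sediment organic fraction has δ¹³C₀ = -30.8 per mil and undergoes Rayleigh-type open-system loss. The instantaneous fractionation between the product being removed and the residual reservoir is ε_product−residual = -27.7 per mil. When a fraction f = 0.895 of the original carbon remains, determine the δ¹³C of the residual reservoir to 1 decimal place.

-27.8 per mil

Rayleigh residual: δ_res = (δ₀ + 1000)·f^(α−1) − 1000
α = ε/1000 + 1 = 0.97230, so α − 1 = -0.02770
f^(α−1) = 0.895^(-0.02770) = 1.003078
δ_res = (-30.8 + 1000) × 1.003078 − 1000 = 972.183 − 1000 = -27.82 per mil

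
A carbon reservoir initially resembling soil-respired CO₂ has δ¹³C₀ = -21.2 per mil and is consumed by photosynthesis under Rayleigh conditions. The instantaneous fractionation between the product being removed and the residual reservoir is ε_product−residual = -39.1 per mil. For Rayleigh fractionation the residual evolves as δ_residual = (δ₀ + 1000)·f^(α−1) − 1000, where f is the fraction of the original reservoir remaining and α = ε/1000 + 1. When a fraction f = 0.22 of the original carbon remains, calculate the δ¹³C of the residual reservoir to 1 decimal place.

Rayleigh residual: δ_res = (δ₀ + 1000)·f^(α−1) − 1000
α = ε/1000 + 1 = 0.96090, so α − 1 = -0.03910
f^(α−1) = 0.22^(-0.03910) = 1.060990
δ_res = (-21.2 + 1000) × 1.060990 − 1000 = 1038.497 − 1000 = 38.50 per mil

38.5 per mil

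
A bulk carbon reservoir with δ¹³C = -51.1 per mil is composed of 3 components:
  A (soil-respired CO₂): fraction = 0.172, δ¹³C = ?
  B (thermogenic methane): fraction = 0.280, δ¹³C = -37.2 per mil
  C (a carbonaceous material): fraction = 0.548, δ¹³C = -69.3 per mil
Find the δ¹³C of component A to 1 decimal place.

-15.7 per mil

Isotope mass balance: δ_bulk = Σ fᵢ·δᵢ.
-51.1 = 0.172×δ_A + 0.280×(-37.2) + 0.548×(-69.3)
0.172·δ_A = -51.1 − (-48.392) = -2.708
δ_A = -2.708 / 0.172 = -15.74 per mil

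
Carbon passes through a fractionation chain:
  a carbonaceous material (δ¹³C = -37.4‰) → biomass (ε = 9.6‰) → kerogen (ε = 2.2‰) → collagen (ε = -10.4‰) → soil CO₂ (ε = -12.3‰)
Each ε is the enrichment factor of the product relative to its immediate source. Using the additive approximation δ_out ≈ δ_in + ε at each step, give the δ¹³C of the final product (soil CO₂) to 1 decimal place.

step 1: δ ≈ -37.4 + (9.6) = -27.8‰
step 2: δ ≈ -27.8 + (2.2) = -25.6‰
step 3: δ ≈ -25.6 + (-10.4) = -36.0‰
step 4: δ ≈ -36.0 + (-12.3) = -48.3‰

-48.3‰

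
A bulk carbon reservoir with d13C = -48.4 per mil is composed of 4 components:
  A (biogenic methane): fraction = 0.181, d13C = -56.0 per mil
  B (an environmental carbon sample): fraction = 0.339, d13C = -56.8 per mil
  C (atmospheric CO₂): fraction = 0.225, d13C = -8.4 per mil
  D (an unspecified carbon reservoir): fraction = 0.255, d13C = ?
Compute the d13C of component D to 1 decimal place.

-67.1 per mil

Isotope mass balance: δ_bulk = Σ fᵢ·δᵢ.
-48.4 = 0.181×(-56.0) + 0.339×(-56.8) + 0.225×(-8.4) + 0.255×δ_D
0.255·δ_D = -48.4 − (-31.281) = -17.119
δ_D = -17.119 / 0.255 = -67.13 per mil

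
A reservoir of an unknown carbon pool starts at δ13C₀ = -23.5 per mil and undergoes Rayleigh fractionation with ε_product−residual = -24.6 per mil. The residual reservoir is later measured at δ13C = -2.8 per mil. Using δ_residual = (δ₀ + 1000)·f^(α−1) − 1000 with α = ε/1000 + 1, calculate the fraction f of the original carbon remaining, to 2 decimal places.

0.43

α − 1 = ε/1000 = -0.0246
(δ_res + 1000)/(δ₀ + 1000) = (-2.8 + 1000)/(-23.5 + 1000) = 997.2/976.5 = 1.021198
f = 1.021198^(1/-0.0246) = exp(ln(1.021198)/-0.0246) = exp(0.02098/-0.0246)
f = exp(-0.8527) = 0.4263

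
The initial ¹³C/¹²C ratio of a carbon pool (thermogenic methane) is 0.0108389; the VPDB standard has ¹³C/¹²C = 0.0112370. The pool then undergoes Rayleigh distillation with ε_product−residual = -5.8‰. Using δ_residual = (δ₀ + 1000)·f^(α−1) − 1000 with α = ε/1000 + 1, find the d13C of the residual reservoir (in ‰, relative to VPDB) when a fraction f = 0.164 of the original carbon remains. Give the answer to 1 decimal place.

-25.3‰

δ₀ = (0.0108389/0.0112370 − 1)×1000 = (0.964572 − 1)×1000 = -35.428‰
α − 1 = ε/1000 = -0.0058
f^(α−1) = 0.164^(-0.0058) = 1.010541
δ_res = (-35.428 + 1000) × 1.010541 − 1000 = 974.740 − 1000 = -25.26‰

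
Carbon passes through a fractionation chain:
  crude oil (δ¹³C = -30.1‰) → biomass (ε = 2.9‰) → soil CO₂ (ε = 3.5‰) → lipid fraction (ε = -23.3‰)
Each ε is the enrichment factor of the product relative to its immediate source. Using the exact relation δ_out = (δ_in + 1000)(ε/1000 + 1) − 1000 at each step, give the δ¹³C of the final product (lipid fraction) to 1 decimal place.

step 1: δ = (-30.10 + 1000)·(2.9/1000 + 1) − 1000 = -27.29‰
step 2: δ = (-27.29 + 1000)·(3.5/1000 + 1) − 1000 = -23.88‰
step 3: δ = (-23.88 + 1000)·(-23.3/1000 + 1) − 1000 = -46.63‰

-46.6‰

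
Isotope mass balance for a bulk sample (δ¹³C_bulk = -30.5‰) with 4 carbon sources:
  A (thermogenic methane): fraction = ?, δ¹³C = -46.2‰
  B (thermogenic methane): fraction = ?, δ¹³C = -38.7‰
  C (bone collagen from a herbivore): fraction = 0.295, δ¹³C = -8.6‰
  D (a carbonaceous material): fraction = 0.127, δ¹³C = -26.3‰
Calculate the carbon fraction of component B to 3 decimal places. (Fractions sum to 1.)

0.277

Let f_B and f_A be the unknown fractions; fractions sum to 1 so f_B + f_A = 0.578.
Mass balance: Σ fᵢ·δᵢ = δ_bulk ⇒ f_B·(-38.7) + f_A·(-46.2) = -30.5 − (-5.877) = -24.623
Substitute f_A = 0.578 − f_B:
f_B·(-38.7 − -46.2) = -24.623 − 0.578×(-46.2) = 2.081
f_B = 2.081 / 7.5 = 0.2774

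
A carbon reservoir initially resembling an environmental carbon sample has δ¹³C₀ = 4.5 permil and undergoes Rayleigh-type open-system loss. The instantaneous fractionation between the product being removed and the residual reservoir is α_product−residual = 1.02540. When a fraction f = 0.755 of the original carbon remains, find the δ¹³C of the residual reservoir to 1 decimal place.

Rayleigh residual: δ_res = (δ₀ + 1000)·f^(α−1) − 1000
α − 1 = 0.02540
f^(α−1) = 0.755^(0.02540) = 0.992887
δ_res = (4.5 + 1000) × 0.992887 − 1000 = 997.355 − 1000 = -2.64 permil

-2.6 permil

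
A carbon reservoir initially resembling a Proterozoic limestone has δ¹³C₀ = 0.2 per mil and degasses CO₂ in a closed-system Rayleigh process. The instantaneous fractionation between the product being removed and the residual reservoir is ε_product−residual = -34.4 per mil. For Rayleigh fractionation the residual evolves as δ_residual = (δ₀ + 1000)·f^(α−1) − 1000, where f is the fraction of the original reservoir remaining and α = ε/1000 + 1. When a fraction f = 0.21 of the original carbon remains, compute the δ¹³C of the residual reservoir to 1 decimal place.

Rayleigh residual: δ_res = (δ₀ + 1000)·f^(α−1) − 1000
α = ε/1000 + 1 = 0.96560, so α − 1 = -0.03440
f^(α−1) = 0.21^(-0.03440) = 1.055154
δ_res = (0.2 + 1000) × 1.055154 − 1000 = 1055.365 − 1000 = 55.36 per mil

55.4 per mil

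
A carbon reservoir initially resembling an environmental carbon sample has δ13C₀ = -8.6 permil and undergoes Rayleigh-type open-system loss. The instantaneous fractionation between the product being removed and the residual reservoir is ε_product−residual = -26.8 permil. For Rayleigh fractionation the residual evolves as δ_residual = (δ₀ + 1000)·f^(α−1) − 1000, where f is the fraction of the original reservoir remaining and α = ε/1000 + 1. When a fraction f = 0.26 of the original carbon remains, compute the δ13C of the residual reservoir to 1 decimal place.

27.8 permil

Rayleigh residual: δ_res = (δ₀ + 1000)·f^(α−1) − 1000
α = ε/1000 + 1 = 0.97320, so α − 1 = -0.02680
f^(α−1) = 0.26^(-0.02680) = 1.036761
δ_res = (-8.6 + 1000) × 1.036761 − 1000 = 1027.845 − 1000 = 27.85 permil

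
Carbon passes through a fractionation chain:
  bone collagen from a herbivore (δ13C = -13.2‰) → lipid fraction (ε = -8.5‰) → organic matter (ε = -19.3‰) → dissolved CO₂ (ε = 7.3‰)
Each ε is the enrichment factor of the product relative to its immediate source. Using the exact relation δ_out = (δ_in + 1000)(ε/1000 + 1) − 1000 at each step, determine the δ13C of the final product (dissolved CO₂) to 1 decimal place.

-33.5‰

step 1: δ = (-13.20 + 1000)·(-8.5/1000 + 1) − 1000 = -21.59‰
step 2: δ = (-21.59 + 1000)·(-19.3/1000 + 1) − 1000 = -40.47‰
step 3: δ = (-40.47 + 1000)·(7.3/1000 + 1) − 1000 = -33.47‰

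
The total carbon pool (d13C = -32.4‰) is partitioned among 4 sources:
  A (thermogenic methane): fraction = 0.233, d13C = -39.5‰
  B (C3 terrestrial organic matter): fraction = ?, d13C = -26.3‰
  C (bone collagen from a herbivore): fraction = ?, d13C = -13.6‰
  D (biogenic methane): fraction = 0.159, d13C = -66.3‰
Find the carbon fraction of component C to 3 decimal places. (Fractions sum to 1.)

Let f_C and f_B be the unknown fractions; fractions sum to 1 so f_C + f_B = 0.608.
Mass balance: Σ fᵢ·δᵢ = δ_bulk ⇒ f_C·(-13.6) + f_B·(-26.3) = -32.4 − (-19.745) = -12.655
Substitute f_B = 0.608 − f_C:
f_C·(-13.6 − -26.3) = -12.655 − 0.608×(-26.3) = 3.336
f_C = 3.336 / 12.7 = 0.2626

0.263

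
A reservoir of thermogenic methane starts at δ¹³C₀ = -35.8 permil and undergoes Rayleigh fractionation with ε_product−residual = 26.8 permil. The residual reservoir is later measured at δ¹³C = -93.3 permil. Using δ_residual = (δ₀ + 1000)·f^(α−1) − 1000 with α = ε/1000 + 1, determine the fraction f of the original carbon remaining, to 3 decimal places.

0.101

α − 1 = ε/1000 = 0.0268
(δ_res + 1000)/(δ₀ + 1000) = (-93.3 + 1000)/(-35.8 + 1000) = 906.7/964.2 = 0.940365
f = 0.940365^(1/0.0268) = exp(ln(0.940365)/0.0268) = exp(-0.06149/0.0268)
f = exp(-2.2943) = 0.1008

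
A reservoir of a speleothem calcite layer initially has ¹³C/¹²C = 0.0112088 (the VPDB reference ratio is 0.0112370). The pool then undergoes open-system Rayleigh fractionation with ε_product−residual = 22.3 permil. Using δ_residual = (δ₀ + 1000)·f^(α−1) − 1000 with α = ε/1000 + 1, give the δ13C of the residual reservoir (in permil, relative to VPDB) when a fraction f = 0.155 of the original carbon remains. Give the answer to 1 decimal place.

-43.1 permil

δ₀ = (0.0112088/0.0112370 − 1)×1000 = (0.997490 − 1)×1000 = -2.510 permil
α − 1 = ε/1000 = 0.0223
f^(α−1) = 0.155^(0.0223) = 0.959278
δ_res = (-2.510 + 1000) × 0.959278 − 1000 = 956.870 − 1000 = -43.13 permil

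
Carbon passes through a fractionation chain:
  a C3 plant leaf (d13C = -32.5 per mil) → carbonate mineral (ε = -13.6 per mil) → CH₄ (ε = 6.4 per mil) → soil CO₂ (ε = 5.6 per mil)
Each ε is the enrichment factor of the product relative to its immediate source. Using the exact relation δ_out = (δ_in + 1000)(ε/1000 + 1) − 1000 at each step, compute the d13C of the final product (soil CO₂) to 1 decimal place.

-34.2 per mil

step 1: δ = (-32.50 + 1000)·(-13.6/1000 + 1) − 1000 = -45.66 per mil
step 2: δ = (-45.66 + 1000)·(6.4/1000 + 1) − 1000 = -39.55 per mil
step 3: δ = (-39.55 + 1000)·(5.6/1000 + 1) − 1000 = -34.17 per mil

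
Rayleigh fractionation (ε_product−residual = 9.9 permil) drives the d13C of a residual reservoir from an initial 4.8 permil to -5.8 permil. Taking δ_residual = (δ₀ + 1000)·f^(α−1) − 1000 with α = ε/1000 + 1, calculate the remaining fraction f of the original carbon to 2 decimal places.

α − 1 = ε/1000 = 0.0099
(δ_res + 1000)/(δ₀ + 1000) = (-5.8 + 1000)/(4.8 + 1000) = 994.2/1004.8 = 0.989451
f = 0.989451^(1/0.0099) = exp(ln(0.989451)/0.0099) = exp(-0.01061/0.0099)
f = exp(-1.0713) = 0.3426

0.34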